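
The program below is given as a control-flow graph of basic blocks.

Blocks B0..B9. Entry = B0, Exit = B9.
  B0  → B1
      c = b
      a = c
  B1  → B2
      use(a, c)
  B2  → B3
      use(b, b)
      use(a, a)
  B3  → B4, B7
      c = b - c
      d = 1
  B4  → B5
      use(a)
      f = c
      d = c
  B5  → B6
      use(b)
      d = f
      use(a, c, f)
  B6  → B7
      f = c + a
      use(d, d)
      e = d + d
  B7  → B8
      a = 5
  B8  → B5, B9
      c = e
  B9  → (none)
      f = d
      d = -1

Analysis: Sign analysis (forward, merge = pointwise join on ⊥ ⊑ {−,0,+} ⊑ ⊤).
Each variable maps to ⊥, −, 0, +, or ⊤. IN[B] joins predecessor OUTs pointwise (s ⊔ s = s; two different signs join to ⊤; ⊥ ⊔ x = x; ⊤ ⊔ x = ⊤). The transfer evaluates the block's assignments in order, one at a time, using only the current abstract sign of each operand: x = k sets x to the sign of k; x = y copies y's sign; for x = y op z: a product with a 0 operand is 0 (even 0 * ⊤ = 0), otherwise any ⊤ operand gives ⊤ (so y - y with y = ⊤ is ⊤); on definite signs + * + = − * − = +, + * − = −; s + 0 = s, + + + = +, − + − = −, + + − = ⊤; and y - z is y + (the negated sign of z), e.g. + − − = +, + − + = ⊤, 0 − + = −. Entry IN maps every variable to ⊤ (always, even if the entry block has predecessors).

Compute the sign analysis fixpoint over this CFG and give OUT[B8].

Fixpoint table:
  B0:  IN=(all ⊤)  OUT=(all ⊤)
  B1:  IN=(all ⊤)  OUT=(all ⊤)
  B2:  IN=(all ⊤)  OUT=(all ⊤)
  B3:  IN=(all ⊤)  OUT={d:+; rest ⊤}
  B4:  IN={d:+; rest ⊤}  OUT=(all ⊤)
  B5:  IN=(all ⊤)  OUT=(all ⊤)
  B6:  IN=(all ⊤)  OUT=(all ⊤)
  B7:  IN=(all ⊤)  OUT={a:+; rest ⊤}
  B8:  IN={a:+; rest ⊤}  OUT={a:+; rest ⊤}
  B9:  IN={a:+; rest ⊤}  OUT={a:+, d:-; rest ⊤}

Merge at B8: IN[B8] = OUT[B7] = {a: +, b: ⊤, c: ⊤, d: ⊤, e: ⊤, f: ⊤}
Applying B8's transfer function to that IN value gives OUT[B8] (row B8 above).

Answer: {a: +, b: ⊤, c: ⊤, d: ⊤, e: ⊤, f: ⊤}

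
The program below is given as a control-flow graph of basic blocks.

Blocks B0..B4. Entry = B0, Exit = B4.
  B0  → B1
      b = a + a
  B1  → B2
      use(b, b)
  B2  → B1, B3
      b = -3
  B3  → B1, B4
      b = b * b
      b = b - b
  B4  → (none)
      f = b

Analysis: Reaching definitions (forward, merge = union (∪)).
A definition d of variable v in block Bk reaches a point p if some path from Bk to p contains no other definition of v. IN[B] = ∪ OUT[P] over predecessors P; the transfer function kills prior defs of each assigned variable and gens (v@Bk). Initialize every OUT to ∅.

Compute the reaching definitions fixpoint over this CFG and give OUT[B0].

Converged values:
  B0:   IN={}   OUT={b@B0}
  B1:   IN={b@B0, b@B2, b@B3}   OUT={b@B0, b@B2, b@B3}
  B2:   IN={b@B0, b@B2, b@B3}   OUT={b@B2}
  B3:   IN={b@B2}   OUT={b@B3}
  B4:   IN={b@B3}   OUT={b@B3, f@B4}

B0 is the boundary node: IN[B0] = {}
Applying B0's transfer function to that IN value gives OUT[B0] (row B0 above).

Answer: {b@B0}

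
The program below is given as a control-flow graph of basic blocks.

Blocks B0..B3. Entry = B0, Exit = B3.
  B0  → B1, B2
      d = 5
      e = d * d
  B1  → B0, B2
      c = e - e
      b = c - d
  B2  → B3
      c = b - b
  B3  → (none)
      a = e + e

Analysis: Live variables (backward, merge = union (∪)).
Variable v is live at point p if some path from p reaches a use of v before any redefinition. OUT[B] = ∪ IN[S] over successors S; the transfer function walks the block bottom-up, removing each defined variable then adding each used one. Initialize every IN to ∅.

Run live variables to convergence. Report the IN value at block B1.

Answer: {d, e}

Derivation:
Per-block solution:
  B0: | IN={b} | OUT={b, d, e}
  B1: | IN={d, e} | OUT={b, e}
  B2: | IN={b, e} | OUT={e}
  B3: | IN={e} | OUT={}

Merge at B1: OUT[B1] = IN[B0] ⊔ IN[B2] = {b, e}
Applying B1's transfer function to that OUT value gives IN[B1] (row B1 above).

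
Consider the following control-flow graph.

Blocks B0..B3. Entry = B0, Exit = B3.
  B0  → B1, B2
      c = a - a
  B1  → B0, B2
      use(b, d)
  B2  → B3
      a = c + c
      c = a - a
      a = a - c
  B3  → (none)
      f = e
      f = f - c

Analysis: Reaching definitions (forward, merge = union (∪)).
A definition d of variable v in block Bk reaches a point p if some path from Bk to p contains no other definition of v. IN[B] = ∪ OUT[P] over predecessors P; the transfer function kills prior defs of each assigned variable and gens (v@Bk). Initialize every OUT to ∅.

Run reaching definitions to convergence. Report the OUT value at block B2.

Per-block solution:
  B0:   IN={c@B0}   OUT={c@B0}
  B1:   IN={c@B0}   OUT={c@B0}
  B2:   IN={c@B0}   OUT={a@B2, c@B2}
  B3:   IN={a@B2, c@B2}   OUT={a@B2, c@B2, f@B3}

Merge at B2: IN[B2] = OUT[B0] ⊔ OUT[B1] = {c@B0}
Applying B2's transfer function to that IN value gives OUT[B2] (row B2 above).

Answer: {a@B2, c@B2}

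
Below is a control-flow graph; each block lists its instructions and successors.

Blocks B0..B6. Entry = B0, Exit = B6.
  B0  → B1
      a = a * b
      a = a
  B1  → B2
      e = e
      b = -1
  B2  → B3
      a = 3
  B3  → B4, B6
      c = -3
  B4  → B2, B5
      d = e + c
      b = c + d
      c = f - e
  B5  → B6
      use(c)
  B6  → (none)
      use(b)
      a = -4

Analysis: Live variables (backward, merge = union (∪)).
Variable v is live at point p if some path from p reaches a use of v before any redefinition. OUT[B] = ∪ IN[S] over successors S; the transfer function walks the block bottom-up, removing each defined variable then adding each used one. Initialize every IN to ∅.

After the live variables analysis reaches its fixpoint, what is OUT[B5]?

Answer: {b}

Working:
Per-block solution:
  B0:   IN={a, b, e, f}   OUT={e, f}
  B1:   IN={e, f}   OUT={b, e, f}
  B2:   IN={b, e, f}   OUT={b, e, f}
  B3:   IN={b, e, f}   OUT={b, c, e, f}
  B4:   IN={c, e, f}   OUT={b, c, e, f}
  B5:   IN={b, c}   OUT={b}
  B6:   IN={b}   OUT={}

Merge at B5: OUT[B5] = IN[B6] = {b}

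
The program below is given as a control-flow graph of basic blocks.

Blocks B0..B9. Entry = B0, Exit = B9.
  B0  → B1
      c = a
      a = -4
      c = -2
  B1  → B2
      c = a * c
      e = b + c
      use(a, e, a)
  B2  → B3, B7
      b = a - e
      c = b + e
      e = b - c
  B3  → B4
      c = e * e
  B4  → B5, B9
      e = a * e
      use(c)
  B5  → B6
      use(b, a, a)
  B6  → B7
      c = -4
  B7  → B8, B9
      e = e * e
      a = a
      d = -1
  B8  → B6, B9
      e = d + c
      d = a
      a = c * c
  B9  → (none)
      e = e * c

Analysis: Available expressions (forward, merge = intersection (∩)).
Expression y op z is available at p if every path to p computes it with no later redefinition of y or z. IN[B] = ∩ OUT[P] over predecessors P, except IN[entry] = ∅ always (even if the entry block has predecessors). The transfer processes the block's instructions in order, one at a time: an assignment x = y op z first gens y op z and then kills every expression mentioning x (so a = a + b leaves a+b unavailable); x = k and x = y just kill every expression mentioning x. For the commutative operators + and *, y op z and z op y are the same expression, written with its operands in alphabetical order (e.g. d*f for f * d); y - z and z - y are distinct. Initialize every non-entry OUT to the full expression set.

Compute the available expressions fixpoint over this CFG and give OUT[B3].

Converged values:
  B0: | IN={} | OUT={}
  B1: | IN={} | OUT={b+c}
  B2: | IN={b+c} | OUT={b-c}
  B3: | IN={b-c} | OUT={e*e}
  B4: | IN={e*e} | OUT={}
  B5: | IN={} | OUT={}
  B6: | IN={} | OUT={}
  B7: | IN={} | OUT={}
  B8: | IN={} | OUT={c*c}
  B9: | IN={} | OUT={}

Merge at B3: IN[B3] = OUT[B2] = {b-c}
Applying B3's transfer function to that IN value gives OUT[B3] (row B3 above).

Answer: {e*e}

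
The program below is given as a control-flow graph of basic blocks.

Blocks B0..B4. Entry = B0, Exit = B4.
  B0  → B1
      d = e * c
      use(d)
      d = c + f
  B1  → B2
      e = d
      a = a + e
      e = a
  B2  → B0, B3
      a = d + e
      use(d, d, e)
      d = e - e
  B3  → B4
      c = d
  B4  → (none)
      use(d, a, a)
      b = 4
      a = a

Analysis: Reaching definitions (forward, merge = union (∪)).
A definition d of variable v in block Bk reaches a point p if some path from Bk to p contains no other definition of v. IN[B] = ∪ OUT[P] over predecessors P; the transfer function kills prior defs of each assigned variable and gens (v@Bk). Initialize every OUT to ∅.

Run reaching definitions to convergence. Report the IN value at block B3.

Answer: {a@B2, d@B2, e@B1}

Derivation:
Per-block solution:
  B0:  IN={a@B2, d@B2, e@B1}  OUT={a@B2, d@B0, e@B1}
  B1:  IN={a@B2, d@B0, e@B1}  OUT={a@B1, d@B0, e@B1}
  B2:  IN={a@B1, d@B0, e@B1}  OUT={a@B2, d@B2, e@B1}
  B3:  IN={a@B2, d@B2, e@B1}  OUT={a@B2, c@B3, d@B2, e@B1}
  B4:  IN={a@B2, c@B3, d@B2, e@B1}  OUT={a@B4, b@B4, c@B3, d@B2, e@B1}

Merge at B3: IN[B3] = OUT[B2] = {a@B2, d@B2, e@B1}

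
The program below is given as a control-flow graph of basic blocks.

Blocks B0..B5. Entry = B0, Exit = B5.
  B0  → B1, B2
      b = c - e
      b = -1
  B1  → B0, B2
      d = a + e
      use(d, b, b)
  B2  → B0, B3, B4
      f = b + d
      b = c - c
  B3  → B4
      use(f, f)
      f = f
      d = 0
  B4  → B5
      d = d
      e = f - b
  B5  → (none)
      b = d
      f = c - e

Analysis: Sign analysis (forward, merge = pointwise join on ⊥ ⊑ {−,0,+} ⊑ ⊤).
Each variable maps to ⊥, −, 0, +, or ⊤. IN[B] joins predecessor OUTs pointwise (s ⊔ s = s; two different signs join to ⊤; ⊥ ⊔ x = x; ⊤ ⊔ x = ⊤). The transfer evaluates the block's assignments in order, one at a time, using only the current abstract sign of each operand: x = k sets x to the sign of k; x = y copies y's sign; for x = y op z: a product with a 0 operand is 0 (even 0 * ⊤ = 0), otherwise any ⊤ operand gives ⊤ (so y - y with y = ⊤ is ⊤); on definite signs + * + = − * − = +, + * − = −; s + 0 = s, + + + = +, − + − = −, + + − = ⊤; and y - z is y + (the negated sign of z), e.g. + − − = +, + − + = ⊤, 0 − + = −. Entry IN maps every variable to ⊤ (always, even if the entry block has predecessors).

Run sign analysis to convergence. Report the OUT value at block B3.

Per-block solution:
  B0:  IN=(all ⊤)  OUT={b:-; rest ⊤}
  B1:  IN={b:-; rest ⊤}  OUT={b:-; rest ⊤}
  B2:  IN={b:-; rest ⊤}  OUT=(all ⊤)
  B3:  IN=(all ⊤)  OUT={d:0; rest ⊤}
  B4:  IN=(all ⊤)  OUT=(all ⊤)
  B5:  IN=(all ⊤)  OUT=(all ⊤)

Merge at B3: IN[B3] = OUT[B2] = {a: ⊤, b: ⊤, c: ⊤, d: ⊤, e: ⊤, f: ⊤}
Applying B3's transfer function to that IN value gives OUT[B3] (row B3 above).

Answer: {a: ⊤, b: ⊤, c: ⊤, d: 0, e: ⊤, f: ⊤}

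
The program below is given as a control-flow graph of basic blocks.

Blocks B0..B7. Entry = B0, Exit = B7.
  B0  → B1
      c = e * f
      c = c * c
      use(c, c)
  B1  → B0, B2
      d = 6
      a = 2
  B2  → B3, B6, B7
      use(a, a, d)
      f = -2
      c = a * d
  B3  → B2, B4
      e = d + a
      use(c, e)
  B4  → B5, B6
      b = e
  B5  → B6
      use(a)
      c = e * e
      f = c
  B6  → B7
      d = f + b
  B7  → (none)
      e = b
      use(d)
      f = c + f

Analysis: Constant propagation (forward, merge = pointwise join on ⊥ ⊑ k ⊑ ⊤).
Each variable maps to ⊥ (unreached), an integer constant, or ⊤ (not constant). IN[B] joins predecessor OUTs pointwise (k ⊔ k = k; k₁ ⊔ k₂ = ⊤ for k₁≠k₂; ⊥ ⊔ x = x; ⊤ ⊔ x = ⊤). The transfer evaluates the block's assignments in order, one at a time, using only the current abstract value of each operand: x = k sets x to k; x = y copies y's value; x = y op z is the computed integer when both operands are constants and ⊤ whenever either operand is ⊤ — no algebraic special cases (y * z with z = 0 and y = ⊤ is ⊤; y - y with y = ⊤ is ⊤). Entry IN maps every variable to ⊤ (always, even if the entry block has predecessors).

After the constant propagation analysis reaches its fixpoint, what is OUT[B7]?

Answer: {a: 2, b: ⊤, c: ⊤, d: ⊤, e: ⊤, f: ⊤}

Trace:
Per-block solution:
  B0:   IN=(all ⊤)   OUT=(all ⊤)
  B1:   IN=(all ⊤)   OUT={a:2, d:6; rest ⊤}
  B2:   IN={a:2, d:6; rest ⊤}   OUT={a:2, c:12, d:6, f:-2; rest ⊤}
  B3:   IN={a:2, c:12, d:6, f:-2; rest ⊤}   OUT={a:2, c:12, d:6, e:8, f:-2; rest ⊤}
  B4:   IN={a:2, c:12, d:6, e:8, f:-2; rest ⊤}   OUT={a:2, b:8, c:12, d:6, e:8, f:-2; rest ⊤}
  B5:   IN={a:2, b:8, c:12, d:6, e:8, f:-2; rest ⊤}   OUT={a:2, b:8, c:64, d:6, e:8, f:64; rest ⊤}
  B6:   IN={a:2, d:6; rest ⊤}   OUT={a:2; rest ⊤}
  B7:   IN={a:2; rest ⊤}   OUT={a:2; rest ⊤}

Merge at B7: IN[B7] = OUT[B2] ⊔ OUT[B6] = {a: 2, b: ⊤, c: ⊤, d: ⊤, e: ⊤, f: ⊤}
Applying B7's transfer function to that IN value gives OUT[B7] (row B7 above).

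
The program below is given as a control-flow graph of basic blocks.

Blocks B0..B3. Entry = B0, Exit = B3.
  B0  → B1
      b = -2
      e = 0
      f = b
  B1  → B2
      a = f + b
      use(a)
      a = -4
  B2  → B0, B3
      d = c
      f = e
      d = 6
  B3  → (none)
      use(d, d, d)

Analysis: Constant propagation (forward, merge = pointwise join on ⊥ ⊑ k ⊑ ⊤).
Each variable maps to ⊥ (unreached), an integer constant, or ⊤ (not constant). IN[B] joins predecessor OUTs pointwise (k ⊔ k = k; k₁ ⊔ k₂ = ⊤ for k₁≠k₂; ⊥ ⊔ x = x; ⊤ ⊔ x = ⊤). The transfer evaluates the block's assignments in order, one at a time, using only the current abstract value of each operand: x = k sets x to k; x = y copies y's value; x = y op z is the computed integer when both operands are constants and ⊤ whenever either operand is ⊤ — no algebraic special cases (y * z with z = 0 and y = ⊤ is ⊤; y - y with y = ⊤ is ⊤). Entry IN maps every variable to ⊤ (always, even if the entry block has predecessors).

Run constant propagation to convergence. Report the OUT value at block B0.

Answer: {a: ⊤, b: -2, c: ⊤, d: ⊤, e: 0, f: -2}

Derivation:
Converged values:
  B0: | IN=(all ⊤) | OUT={b:-2, e:0, f:-2; rest ⊤}
  B1: | IN={b:-2, e:0, f:-2; rest ⊤} | OUT={a:-4, b:-2, e:0, f:-2; rest ⊤}
  B2: | IN={a:-4, b:-2, e:0, f:-2; rest ⊤} | OUT={a:-4, b:-2, d:6, e:0, f:0; rest ⊤}
  B3: | IN={a:-4, b:-2, d:6, e:0, f:0; rest ⊤} | OUT={a:-4, b:-2, d:6, e:0, f:0; rest ⊤}

Merge at B0 (entry node, so the boundary value (all ⊤) is joined with the incoming edge(s)): IN[B0] = (all ⊤) ⊔ OUT[B2] = {a: ⊤, b: ⊤, c: ⊤, d: ⊤, e: ⊤, f: ⊤}
Applying B0's transfer function to that IN value gives OUT[B0] (row B0 above).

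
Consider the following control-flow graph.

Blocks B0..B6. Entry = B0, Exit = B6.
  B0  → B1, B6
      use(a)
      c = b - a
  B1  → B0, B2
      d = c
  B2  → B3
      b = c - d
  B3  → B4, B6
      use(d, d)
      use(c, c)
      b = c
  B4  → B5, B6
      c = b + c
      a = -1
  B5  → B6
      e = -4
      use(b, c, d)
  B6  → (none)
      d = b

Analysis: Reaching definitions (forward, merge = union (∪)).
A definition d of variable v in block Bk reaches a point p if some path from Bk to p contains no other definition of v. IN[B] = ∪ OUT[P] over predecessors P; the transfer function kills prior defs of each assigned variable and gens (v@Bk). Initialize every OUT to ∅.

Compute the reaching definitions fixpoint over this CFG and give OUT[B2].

Converged values:
  B0:  IN={c@B0, d@B1}  OUT={c@B0, d@B1}
  B1:  IN={c@B0, d@B1}  OUT={c@B0, d@B1}
  B2:  IN={c@B0, d@B1}  OUT={b@B2, c@B0, d@B1}
  B3:  IN={b@B2, c@B0, d@B1}  OUT={b@B3, c@B0, d@B1}
  B4:  IN={b@B3, c@B0, d@B1}  OUT={a@B4, b@B3, c@B4, d@B1}
  B5:  IN={a@B4, b@B3, c@B4, d@B1}  OUT={a@B4, b@B3, c@B4, d@B1, e@B5}
  B6:  IN={a@B4, b@B3, c@B0, c@B4, d@B1, e@B5}  OUT={a@B4, b@B3, c@B0, c@B4, d@B6, e@B5}

Merge at B2: IN[B2] = OUT[B1] = {c@B0, d@B1}
Applying B2's transfer function to that IN value gives OUT[B2] (row B2 above).

Answer: {b@B2, c@B0, d@B1}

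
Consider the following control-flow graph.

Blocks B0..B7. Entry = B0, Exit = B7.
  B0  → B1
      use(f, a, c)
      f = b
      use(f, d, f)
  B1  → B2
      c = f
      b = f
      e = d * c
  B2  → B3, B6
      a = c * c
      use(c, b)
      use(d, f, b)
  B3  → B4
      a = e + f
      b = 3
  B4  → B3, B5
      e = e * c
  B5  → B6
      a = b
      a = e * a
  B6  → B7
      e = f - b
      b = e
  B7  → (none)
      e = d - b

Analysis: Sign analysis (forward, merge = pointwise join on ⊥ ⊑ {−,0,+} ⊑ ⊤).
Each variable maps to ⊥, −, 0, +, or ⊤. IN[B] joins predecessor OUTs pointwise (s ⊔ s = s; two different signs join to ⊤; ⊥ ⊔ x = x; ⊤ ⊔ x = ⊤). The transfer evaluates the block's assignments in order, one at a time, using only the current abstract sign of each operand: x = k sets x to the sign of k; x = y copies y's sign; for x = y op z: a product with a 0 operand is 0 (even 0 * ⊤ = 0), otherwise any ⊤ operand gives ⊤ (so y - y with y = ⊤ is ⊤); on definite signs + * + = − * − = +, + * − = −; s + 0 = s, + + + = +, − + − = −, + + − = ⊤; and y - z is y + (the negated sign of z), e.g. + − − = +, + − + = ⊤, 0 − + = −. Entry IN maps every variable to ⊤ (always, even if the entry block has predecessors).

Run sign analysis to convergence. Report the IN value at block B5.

Converged values:
  B0:   IN=(all ⊤)   OUT=(all ⊤)
  B1:   IN=(all ⊤)   OUT=(all ⊤)
  B2:   IN=(all ⊤)   OUT=(all ⊤)
  B3:   IN=(all ⊤)   OUT={b:+; rest ⊤}
  B4:   IN={b:+; rest ⊤}   OUT={b:+; rest ⊤}
  B5:   IN={b:+; rest ⊤}   OUT={b:+; rest ⊤}
  B6:   IN=(all ⊤)   OUT=(all ⊤)
  B7:   IN=(all ⊤)   OUT=(all ⊤)

Merge at B5: IN[B5] = OUT[B4] = {a: ⊤, b: +, c: ⊤, d: ⊤, e: ⊤, f: ⊤}

Answer: {a: ⊤, b: +, c: ⊤, d: ⊤, e: ⊤, f: ⊤}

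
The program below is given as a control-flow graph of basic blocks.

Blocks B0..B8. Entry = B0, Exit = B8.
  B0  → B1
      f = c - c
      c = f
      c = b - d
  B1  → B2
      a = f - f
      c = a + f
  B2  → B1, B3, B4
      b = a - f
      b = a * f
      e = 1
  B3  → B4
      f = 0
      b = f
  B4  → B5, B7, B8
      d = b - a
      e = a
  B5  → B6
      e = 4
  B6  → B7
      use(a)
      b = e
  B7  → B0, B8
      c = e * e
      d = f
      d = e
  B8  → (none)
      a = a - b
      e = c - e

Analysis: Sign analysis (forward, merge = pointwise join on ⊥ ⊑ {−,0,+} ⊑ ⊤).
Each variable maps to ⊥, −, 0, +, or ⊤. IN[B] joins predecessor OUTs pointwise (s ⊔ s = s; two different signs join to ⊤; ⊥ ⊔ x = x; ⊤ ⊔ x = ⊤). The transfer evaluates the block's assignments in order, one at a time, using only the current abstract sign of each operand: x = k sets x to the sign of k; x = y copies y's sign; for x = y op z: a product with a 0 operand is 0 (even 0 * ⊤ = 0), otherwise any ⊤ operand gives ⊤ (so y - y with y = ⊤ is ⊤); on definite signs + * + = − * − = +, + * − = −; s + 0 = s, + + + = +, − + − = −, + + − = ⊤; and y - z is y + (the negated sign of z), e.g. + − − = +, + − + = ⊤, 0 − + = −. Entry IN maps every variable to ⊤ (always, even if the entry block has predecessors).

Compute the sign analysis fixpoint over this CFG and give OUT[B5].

Answer: {a: ⊤, b: ⊤, c: ⊤, d: ⊤, e: +, f: ⊤}

Derivation:
Per-block solution:
  B0: | IN=(all ⊤) | OUT=(all ⊤)
  B1: | IN=(all ⊤) | OUT=(all ⊤)
  B2: | IN=(all ⊤) | OUT={e:+; rest ⊤}
  B3: | IN={e:+; rest ⊤} | OUT={b:0, e:+, f:0; rest ⊤}
  B4: | IN={e:+; rest ⊤} | OUT=(all ⊤)
  B5: | IN=(all ⊤) | OUT={e:+; rest ⊤}
  B6: | IN={e:+; rest ⊤} | OUT={b:+, e:+; rest ⊤}
  B7: | IN=(all ⊤) | OUT=(all ⊤)
  B8: | IN=(all ⊤) | OUT=(all ⊤)

Merge at B5: IN[B5] = OUT[B4] = {a: ⊤, b: ⊤, c: ⊤, d: ⊤, e: ⊤, f: ⊤}
Applying B5's transfer function to that IN value gives OUT[B5] (row B5 above).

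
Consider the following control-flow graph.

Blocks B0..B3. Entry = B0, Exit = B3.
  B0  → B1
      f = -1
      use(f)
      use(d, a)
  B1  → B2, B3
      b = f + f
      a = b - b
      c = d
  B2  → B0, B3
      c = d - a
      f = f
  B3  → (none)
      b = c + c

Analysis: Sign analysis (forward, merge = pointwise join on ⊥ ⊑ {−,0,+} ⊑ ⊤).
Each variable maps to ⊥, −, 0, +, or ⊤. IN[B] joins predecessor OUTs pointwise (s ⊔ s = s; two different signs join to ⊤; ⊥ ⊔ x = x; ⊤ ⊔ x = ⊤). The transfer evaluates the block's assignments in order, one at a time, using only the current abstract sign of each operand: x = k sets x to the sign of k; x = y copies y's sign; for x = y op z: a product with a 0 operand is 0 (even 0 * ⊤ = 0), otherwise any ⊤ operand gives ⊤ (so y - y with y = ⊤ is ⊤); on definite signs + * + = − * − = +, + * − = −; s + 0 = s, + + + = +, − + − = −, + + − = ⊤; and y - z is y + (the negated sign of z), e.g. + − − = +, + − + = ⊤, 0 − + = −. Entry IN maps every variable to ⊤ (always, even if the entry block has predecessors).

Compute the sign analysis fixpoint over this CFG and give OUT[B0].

Answer: {a: ⊤, b: ⊤, c: ⊤, d: ⊤, e: ⊤, f: -}

Derivation:
Per-block solution:
  B0:   IN=(all ⊤)   OUT={f:-; rest ⊤}
  B1:   IN={f:-; rest ⊤}   OUT={b:-, f:-; rest ⊤}
  B2:   IN={b:-, f:-; rest ⊤}   OUT={b:-, f:-; rest ⊤}
  B3:   IN={b:-, f:-; rest ⊤}   OUT={f:-; rest ⊤}

Merge at B0 (entry node, so the boundary value (all ⊤) is joined with the incoming edge(s)): IN[B0] = (all ⊤) ⊔ OUT[B2] = {a: ⊤, b: ⊤, c: ⊤, d: ⊤, e: ⊤, f: ⊤}
Applying B0's transfer function to that IN value gives OUT[B0] (row B0 above).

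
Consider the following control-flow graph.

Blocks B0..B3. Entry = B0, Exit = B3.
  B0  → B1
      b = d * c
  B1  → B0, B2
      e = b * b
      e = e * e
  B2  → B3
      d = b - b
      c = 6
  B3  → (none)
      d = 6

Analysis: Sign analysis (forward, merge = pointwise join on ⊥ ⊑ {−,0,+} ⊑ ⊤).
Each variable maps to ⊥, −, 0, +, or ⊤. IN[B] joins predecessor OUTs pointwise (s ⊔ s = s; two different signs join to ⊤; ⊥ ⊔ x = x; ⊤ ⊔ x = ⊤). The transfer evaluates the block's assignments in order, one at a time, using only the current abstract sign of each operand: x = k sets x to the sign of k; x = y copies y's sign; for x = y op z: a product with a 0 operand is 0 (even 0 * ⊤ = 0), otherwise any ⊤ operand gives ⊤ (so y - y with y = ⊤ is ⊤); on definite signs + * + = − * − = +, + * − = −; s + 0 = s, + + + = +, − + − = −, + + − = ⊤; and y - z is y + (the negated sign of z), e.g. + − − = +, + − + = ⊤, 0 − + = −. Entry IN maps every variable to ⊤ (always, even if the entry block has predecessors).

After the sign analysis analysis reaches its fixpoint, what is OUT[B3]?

Fixpoint table:
  B0:  IN=(all ⊤)  OUT=(all ⊤)
  B1:  IN=(all ⊤)  OUT=(all ⊤)
  B2:  IN=(all ⊤)  OUT={c:+; rest ⊤}
  B3:  IN={c:+; rest ⊤}  OUT={c:+, d:+; rest ⊤}

Merge at B3: IN[B3] = OUT[B2] = {a: ⊤, b: ⊤, c: +, d: ⊤, e: ⊤, f: ⊤}
Applying B3's transfer function to that IN value gives OUT[B3] (row B3 above).

Answer: {a: ⊤, b: ⊤, c: +, d: +, e: ⊤, f: ⊤}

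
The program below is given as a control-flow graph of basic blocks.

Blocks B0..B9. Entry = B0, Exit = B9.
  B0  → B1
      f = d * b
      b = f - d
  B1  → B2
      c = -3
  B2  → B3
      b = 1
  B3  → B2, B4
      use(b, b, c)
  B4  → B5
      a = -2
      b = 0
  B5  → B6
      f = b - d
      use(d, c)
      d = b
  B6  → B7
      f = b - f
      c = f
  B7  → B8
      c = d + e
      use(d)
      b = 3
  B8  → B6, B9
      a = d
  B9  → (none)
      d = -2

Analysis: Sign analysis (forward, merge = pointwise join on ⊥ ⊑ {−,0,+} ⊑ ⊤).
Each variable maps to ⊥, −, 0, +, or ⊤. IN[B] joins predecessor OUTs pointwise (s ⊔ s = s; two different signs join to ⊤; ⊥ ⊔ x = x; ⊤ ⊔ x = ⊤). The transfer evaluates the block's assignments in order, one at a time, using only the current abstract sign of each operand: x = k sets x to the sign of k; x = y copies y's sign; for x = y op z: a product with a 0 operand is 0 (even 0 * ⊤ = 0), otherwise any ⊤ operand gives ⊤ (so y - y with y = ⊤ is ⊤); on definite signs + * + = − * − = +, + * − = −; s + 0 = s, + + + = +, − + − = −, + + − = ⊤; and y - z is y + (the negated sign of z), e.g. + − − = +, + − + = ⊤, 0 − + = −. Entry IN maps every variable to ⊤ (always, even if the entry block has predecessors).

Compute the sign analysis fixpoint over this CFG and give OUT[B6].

Answer: {a: ⊤, b: ⊤, c: ⊤, d: 0, e: ⊤, f: ⊤}

Derivation:
Per-block solution:
  B0: | IN=(all ⊤) | OUT=(all ⊤)
  B1: | IN=(all ⊤) | OUT={c:-; rest ⊤}
  B2: | IN={c:-; rest ⊤} | OUT={b:+, c:-; rest ⊤}
  B3: | IN={b:+, c:-; rest ⊤} | OUT={b:+, c:-; rest ⊤}
  B4: | IN={b:+, c:-; rest ⊤} | OUT={a:-, b:0, c:-; rest ⊤}
  B5: | IN={a:-, b:0, c:-; rest ⊤} | OUT={a:-, b:0, c:-, d:0; rest ⊤}
  B6: | IN={d:0; rest ⊤} | OUT={d:0; rest ⊤}
  B7: | IN={d:0; rest ⊤} | OUT={b:+, d:0; rest ⊤}
  B8: | IN={b:+, d:0; rest ⊤} | OUT={a:0, b:+, d:0; rest ⊤}
  B9: | IN={a:0, b:+, d:0; rest ⊤} | OUT={a:0, b:+, d:-; rest ⊤}

Merge at B6: IN[B6] = OUT[B5] ⊔ OUT[B8] = {a: ⊤, b: ⊤, c: ⊤, d: 0, e: ⊤, f: ⊤}
Applying B6's transfer function to that IN value gives OUT[B6] (row B6 above).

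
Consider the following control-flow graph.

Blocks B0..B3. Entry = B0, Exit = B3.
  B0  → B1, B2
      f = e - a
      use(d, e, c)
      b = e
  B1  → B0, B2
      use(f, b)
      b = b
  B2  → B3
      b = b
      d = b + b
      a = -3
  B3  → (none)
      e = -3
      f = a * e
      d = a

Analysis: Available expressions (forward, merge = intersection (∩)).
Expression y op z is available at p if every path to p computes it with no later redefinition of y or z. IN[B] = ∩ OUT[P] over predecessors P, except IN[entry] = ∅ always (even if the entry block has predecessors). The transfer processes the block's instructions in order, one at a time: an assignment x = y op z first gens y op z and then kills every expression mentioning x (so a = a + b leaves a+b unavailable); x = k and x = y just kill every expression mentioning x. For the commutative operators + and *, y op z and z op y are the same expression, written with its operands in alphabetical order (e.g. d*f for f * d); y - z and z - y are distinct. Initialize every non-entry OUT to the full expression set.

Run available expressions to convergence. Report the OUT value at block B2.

Answer: {b+b}

Derivation:
Per-block solution:
  B0: | IN={} | OUT={e-a}
  B1: | IN={e-a} | OUT={e-a}
  B2: | IN={e-a} | OUT={b+b}
  B3: | IN={b+b} | OUT={a*e, b+b}

Merge at B2: IN[B2] = OUT[B0] ∩ OUT[B1] = {e-a}
Applying B2's transfer function to that IN value gives OUT[B2] (row B2 above).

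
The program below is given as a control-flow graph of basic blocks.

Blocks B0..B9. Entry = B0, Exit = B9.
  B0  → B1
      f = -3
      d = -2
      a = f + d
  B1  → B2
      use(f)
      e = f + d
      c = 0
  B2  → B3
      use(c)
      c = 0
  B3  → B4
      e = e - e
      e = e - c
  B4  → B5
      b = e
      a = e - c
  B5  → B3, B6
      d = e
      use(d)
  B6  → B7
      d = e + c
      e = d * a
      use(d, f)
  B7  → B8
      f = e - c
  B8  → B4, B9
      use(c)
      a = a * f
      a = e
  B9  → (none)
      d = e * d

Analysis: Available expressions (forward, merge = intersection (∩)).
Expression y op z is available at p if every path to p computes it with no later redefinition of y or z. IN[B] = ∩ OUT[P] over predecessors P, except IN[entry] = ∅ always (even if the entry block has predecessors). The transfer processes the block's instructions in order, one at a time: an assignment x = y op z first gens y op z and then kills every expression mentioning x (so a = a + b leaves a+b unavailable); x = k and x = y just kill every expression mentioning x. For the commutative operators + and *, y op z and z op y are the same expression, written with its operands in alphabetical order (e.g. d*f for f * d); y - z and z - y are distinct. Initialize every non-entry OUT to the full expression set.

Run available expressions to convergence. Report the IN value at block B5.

Converged values:
  B0:   IN={}   OUT={d+f}
  B1:   IN={d+f}   OUT={d+f}
  B2:   IN={d+f}   OUT={d+f}
  B3:   IN={}   OUT={}
  B4:   IN={}   OUT={e-c}
  B5:   IN={e-c}   OUT={e-c}
  B6:   IN={e-c}   OUT={a*d}
  B7:   IN={a*d}   OUT={a*d, e-c}
  B8:   IN={a*d, e-c}   OUT={e-c}
  B9:   IN={e-c}   OUT={e-c}

Merge at B5: IN[B5] = OUT[B4] = {e-c}

Answer: {e-c}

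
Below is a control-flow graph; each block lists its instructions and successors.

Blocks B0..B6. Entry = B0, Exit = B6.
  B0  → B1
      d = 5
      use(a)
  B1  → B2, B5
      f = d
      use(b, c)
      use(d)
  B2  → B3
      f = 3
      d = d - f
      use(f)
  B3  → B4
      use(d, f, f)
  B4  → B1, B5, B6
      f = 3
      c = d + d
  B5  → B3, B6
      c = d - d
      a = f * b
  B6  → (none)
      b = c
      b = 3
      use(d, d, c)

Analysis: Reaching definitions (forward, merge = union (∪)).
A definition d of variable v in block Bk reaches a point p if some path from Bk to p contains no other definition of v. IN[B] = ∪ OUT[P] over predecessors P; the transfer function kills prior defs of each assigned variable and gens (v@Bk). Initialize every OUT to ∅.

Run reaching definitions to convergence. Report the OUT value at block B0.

Converged values:
  B0:  IN={}  OUT={d@B0}
  B1:  IN={a@B5, c@B4, d@B0, d@B2, f@B4}  OUT={a@B5, c@B4, d@B0, d@B2, f@B1}
  B2:  IN={a@B5, c@B4, d@B0, d@B2, f@B1}  OUT={a@B5, c@B4, d@B2, f@B2}
  B3:  IN={a@B5, c@B4, c@B5, d@B0, d@B2, f@B1, f@B2, f@B4}  OUT={a@B5, c@B4, c@B5, d@B0, d@B2, f@B1, f@B2, f@B4}
  B4:  IN={a@B5, c@B4, c@B5, d@B0, d@B2, f@B1, f@B2, f@B4}  OUT={a@B5, c@B4, d@B0, d@B2, f@B4}
  B5:  IN={a@B5, c@B4, d@B0, d@B2, f@B1, f@B4}  OUT={a@B5, c@B5, d@B0, d@B2, f@B1, f@B4}
  B6:  IN={a@B5, c@B4, c@B5, d@B0, d@B2, f@B1, f@B4}  OUT={a@B5, b@B6, c@B4, c@B5, d@B0, d@B2, f@B1, f@B4}

B0 is the boundary node: IN[B0] = {}
Applying B0's transfer function to that IN value gives OUT[B0] (row B0 above).

Answer: {d@B0}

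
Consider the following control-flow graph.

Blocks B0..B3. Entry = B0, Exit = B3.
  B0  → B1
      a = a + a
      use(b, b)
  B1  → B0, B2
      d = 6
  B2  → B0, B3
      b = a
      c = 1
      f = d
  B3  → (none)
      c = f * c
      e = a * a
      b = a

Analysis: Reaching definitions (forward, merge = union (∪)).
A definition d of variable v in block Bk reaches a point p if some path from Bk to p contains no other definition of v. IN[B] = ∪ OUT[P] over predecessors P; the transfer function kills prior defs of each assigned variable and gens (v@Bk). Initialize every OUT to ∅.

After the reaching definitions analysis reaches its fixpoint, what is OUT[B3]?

Converged values:
  B0:  IN={a@B0, b@B2, c@B2, d@B1, f@B2}  OUT={a@B0, b@B2, c@B2, d@B1, f@B2}
  B1:  IN={a@B0, b@B2, c@B2, d@B1, f@B2}  OUT={a@B0, b@B2, c@B2, d@B1, f@B2}
  B2:  IN={a@B0, b@B2, c@B2, d@B1, f@B2}  OUT={a@B0, b@B2, c@B2, d@B1, f@B2}
  B3:  IN={a@B0, b@B2, c@B2, d@B1, f@B2}  OUT={a@B0, b@B3, c@B3, d@B1, e@B3, f@B2}

Merge at B3: IN[B3] = OUT[B2] = {a@B0, b@B2, c@B2, d@B1, f@B2}
Applying B3's transfer function to that IN value gives OUT[B3] (row B3 above).

Answer: {a@B0, b@B3, c@B3, d@B1, e@B3, f@B2}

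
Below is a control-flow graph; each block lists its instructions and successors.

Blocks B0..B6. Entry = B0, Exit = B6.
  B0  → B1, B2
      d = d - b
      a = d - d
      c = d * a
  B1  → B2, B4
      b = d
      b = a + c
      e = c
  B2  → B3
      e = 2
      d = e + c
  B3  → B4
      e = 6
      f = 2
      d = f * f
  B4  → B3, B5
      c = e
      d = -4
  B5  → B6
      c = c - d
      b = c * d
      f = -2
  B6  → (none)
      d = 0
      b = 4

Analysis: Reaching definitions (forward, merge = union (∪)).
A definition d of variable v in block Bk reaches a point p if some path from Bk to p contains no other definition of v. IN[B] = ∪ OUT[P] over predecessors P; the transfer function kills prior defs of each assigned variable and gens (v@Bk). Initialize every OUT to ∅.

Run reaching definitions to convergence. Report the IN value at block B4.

Answer: {a@B0, b@B1, c@B0, c@B4, d@B0, d@B3, e@B1, e@B3, f@B3}

Working:
Converged values:
  B0:  IN={}  OUT={a@B0, c@B0, d@B0}
  B1:  IN={a@B0, c@B0, d@B0}  OUT={a@B0, b@B1, c@B0, d@B0, e@B1}
  B2:  IN={a@B0, b@B1, c@B0, d@B0, e@B1}  OUT={a@B0, b@B1, c@B0, d@B2, e@B2}
  B3:  IN={a@B0, b@B1, c@B0, c@B4, d@B2, d@B4, e@B1, e@B2, e@B3, f@B3}  OUT={a@B0, b@B1, c@B0, c@B4, d@B3, e@B3, f@B3}
  B4:  IN={a@B0, b@B1, c@B0, c@B4, d@B0, d@B3, e@B1, e@B3, f@B3}  OUT={a@B0, b@B1, c@B4, d@B4, e@B1, e@B3, f@B3}
  B5:  IN={a@B0, b@B1, c@B4, d@B4, e@B1, e@B3, f@B3}  OUT={a@B0, b@B5, c@B5, d@B4, e@B1, e@B3, f@B5}
  B6:  IN={a@B0, b@B5, c@B5, d@B4, e@B1, e@B3, f@B5}  OUT={a@B0, b@B6, c@B5, d@B6, e@B1, e@B3, f@B5}

Merge at B4: IN[B4] = OUT[B1] ⊔ OUT[B3] = {a@B0, b@B1, c@B0, c@B4, d@B0, d@B3, e@B1, e@B3, f@B3}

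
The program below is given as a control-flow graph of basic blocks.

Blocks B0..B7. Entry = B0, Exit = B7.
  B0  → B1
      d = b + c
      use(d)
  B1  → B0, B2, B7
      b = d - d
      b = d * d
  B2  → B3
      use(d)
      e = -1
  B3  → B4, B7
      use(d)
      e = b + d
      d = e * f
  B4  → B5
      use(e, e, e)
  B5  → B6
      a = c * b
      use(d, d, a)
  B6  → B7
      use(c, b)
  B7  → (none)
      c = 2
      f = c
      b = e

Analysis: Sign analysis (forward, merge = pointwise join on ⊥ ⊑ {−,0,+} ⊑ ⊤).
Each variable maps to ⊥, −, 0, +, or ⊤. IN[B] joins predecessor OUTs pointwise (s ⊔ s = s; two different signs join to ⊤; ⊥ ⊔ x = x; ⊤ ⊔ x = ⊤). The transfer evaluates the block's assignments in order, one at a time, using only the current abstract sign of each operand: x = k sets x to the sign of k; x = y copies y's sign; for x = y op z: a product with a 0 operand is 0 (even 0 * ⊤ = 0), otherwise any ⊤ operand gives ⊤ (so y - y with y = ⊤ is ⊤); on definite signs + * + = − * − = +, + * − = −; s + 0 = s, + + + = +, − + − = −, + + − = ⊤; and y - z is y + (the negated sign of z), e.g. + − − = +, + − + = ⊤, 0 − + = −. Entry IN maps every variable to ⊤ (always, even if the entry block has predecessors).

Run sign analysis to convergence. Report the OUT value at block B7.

Answer: {a: ⊤, b: ⊤, c: +, d: ⊤, e: ⊤, f: +}

Trace:
Fixpoint table:
  B0: | IN=(all ⊤) | OUT=(all ⊤)
  B1: | IN=(all ⊤) | OUT=(all ⊤)
  B2: | IN=(all ⊤) | OUT={e:-; rest ⊤}
  B3: | IN={e:-; rest ⊤} | OUT=(all ⊤)
  B4: | IN=(all ⊤) | OUT=(all ⊤)
  B5: | IN=(all ⊤) | OUT=(all ⊤)
  B6: | IN=(all ⊤) | OUT=(all ⊤)
  B7: | IN=(all ⊤) | OUT={c:+, f:+; rest ⊤}

Merge at B7: IN[B7] = OUT[B1] ⊔ OUT[B3] ⊔ OUT[B6] = {a: ⊤, b: ⊤, c: ⊤, d: ⊤, e: ⊤, f: ⊤}
Applying B7's transfer function to that IN value gives OUT[B7] (row B7 above).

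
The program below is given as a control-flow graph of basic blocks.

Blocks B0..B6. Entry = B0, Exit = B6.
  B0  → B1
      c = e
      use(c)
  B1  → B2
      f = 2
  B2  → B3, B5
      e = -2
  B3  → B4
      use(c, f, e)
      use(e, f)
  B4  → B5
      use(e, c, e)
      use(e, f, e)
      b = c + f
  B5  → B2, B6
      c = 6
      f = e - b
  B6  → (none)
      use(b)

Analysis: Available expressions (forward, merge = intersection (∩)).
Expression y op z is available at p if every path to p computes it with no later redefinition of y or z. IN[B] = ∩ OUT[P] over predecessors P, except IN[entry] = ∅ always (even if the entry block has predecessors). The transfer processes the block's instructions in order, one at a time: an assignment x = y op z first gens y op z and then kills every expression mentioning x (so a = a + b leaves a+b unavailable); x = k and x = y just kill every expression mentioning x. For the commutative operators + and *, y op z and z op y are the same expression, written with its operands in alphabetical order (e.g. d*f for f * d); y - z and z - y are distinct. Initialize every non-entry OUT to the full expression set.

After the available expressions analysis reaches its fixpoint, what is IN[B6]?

Per-block solution:
  B0: | IN={} | OUT={}
  B1: | IN={} | OUT={}
  B2: | IN={} | OUT={}
  B3: | IN={} | OUT={}
  B4: | IN={} | OUT={c+f}
  B5: | IN={} | OUT={e-b}
  B6: | IN={e-b} | OUT={e-b}

Merge at B6: IN[B6] = OUT[B5] = {e-b}

Answer: {e-b}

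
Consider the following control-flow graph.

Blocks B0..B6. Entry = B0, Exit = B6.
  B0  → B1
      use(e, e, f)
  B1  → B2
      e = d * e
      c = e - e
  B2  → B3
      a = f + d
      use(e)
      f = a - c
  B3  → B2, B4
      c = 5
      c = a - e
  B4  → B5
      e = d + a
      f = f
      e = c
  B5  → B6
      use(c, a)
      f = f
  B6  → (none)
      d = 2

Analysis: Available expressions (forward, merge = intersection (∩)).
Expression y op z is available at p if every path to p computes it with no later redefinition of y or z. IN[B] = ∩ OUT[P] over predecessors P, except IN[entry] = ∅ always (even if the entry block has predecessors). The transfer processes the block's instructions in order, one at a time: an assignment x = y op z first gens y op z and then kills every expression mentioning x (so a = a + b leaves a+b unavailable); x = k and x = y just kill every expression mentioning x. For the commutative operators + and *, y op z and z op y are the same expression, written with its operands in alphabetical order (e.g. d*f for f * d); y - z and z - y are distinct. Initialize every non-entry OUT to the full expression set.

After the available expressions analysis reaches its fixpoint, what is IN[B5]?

Answer: {a+d}

Trace:
Fixpoint table:
  B0: | IN={} | OUT={}
  B1: | IN={} | OUT={e-e}
  B2: | IN={e-e} | OUT={a-c, e-e}
  B3: | IN={a-c, e-e} | OUT={a-e, e-e}
  B4: | IN={a-e, e-e} | OUT={a+d}
  B5: | IN={a+d} | OUT={a+d}
  B6: | IN={a+d} | OUT={}

Merge at B5: IN[B5] = OUT[B4] = {a+d}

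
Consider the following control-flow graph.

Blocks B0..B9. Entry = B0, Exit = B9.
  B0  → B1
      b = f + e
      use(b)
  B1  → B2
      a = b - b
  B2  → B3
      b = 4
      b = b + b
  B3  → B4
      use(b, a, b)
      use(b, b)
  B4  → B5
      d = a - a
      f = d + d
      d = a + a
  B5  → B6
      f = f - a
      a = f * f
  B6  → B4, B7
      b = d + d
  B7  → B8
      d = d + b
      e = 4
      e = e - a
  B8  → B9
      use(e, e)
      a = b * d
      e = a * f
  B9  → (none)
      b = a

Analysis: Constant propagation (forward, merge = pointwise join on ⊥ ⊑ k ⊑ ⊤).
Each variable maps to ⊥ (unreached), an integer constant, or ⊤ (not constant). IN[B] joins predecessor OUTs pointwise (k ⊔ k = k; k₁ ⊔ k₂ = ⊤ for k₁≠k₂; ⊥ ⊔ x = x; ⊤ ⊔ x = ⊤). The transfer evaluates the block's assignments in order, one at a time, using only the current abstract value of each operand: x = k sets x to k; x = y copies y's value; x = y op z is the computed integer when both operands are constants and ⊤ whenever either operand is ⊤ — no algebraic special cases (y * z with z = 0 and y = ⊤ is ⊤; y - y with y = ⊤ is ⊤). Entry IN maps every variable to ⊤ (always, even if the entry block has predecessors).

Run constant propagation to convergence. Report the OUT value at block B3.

Answer: {a: ⊤, b: 8, c: ⊤, d: ⊤, e: ⊤, f: ⊤}

Working:
Fixpoint table:
  B0:   IN=(all ⊤)   OUT=(all ⊤)
  B1:   IN=(all ⊤)   OUT=(all ⊤)
  B2:   IN=(all ⊤)   OUT={b:8; rest ⊤}
  B3:   IN={b:8; rest ⊤}   OUT={b:8; rest ⊤}
  B4:   IN=(all ⊤)   OUT=(all ⊤)
  B5:   IN=(all ⊤)   OUT=(all ⊤)
  B6:   IN=(all ⊤)   OUT=(all ⊤)
  B7:   IN=(all ⊤)   OUT=(all ⊤)
  B8:   IN=(all ⊤)   OUT=(all ⊤)
  B9:   IN=(all ⊤)   OUT=(all ⊤)

Merge at B3: IN[B3] = OUT[B2] = {a: ⊤, b: 8, c: ⊤, d: ⊤, e: ⊤, f: ⊤}
Applying B3's transfer function to that IN value gives OUT[B3] (row B3 above).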